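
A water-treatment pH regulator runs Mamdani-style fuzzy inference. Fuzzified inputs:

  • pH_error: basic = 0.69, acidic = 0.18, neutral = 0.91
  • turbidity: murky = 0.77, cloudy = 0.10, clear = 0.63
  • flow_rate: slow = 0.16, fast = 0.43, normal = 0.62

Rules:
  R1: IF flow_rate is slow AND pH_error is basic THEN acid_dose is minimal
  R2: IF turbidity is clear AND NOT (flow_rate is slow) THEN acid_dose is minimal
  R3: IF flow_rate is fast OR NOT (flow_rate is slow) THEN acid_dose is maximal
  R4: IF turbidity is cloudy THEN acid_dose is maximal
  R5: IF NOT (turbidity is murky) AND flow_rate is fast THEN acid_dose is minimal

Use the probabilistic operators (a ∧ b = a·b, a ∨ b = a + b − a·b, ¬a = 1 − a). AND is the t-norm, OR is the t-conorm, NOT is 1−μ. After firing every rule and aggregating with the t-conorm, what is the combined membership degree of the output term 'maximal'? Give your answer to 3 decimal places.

R1: slow=0.16, basic=0.69; AND[a·b] → w = 0.1104
R2: clear=0.63, ¬slow=1−0.16=0.84; AND[a·b] → w = 0.5292
R3: fast=0.43, ¬slow=1−0.16=0.84; OR[a + b − a·b] → w = 0.9088
R4: cloudy=0.10 → w = 0.1000
R5: ¬murky=1−0.77=0.23, fast=0.43; AND[a·b] → w = 0.0989
Rules with consequent 'maximal': {R3, R4} → strengths 0.9088, 0.1000
Aggregate via t-conorm [a + b − a·b]: 0.9179

0.918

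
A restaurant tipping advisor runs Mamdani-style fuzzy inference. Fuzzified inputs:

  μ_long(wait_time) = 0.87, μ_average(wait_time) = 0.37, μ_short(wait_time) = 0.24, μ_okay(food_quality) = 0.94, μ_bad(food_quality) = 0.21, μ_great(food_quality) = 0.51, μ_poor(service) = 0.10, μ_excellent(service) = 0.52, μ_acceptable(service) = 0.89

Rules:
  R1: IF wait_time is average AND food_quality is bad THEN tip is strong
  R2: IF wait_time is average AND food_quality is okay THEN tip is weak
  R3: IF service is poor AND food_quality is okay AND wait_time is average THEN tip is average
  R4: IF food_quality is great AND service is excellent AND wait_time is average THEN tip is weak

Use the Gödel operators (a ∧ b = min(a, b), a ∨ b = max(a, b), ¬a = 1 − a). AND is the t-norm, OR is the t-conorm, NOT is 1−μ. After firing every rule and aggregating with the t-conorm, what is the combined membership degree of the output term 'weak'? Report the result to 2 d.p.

R1: average=0.37, bad=0.21; AND[min(a, b)] → w = 0.21
R2: average=0.37, okay=0.94; AND[min(a, b)] → w = 0.37
R3: poor=0.10, okay=0.94, average=0.37; AND[min(a, b)] → w = 0.10
R4: great=0.51, excellent=0.52, average=0.37; AND[min(a, b)] → w = 0.37
Rules with consequent 'weak': {R2, R4} → strengths 0.37, 0.37
Aggregate via t-conorm [max(a, b)]: 0.37

0.37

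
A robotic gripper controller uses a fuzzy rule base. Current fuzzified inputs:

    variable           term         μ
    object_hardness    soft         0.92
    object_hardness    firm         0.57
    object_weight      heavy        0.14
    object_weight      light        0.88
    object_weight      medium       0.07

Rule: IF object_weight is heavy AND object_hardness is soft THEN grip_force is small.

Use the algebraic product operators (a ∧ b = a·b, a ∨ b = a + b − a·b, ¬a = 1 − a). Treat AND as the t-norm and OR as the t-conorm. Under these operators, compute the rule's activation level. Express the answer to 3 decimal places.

firing strength: heavy=0.14, soft=0.92; AND[a·b] → w = 0.1288

0.129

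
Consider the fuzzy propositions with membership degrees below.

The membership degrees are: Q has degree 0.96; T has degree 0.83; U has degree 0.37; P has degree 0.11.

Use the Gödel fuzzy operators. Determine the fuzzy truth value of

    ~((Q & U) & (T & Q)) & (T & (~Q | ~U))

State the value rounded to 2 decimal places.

0.63

Q & U = min(a, b) on (0.96, 0.37) = 0.37
T & Q = min(a, b) on (0.83, 0.96) = 0.83
(Q & U) & (T & Q) = min(a, b) on (0.37, 0.83) = 0.37
~((Q & U) & (T & Q)) = 1 − 0.37 = 0.63
~Q = 1 − 0.96 = 0.04
~U = 1 − 0.37 = 0.63
~Q | ~U = max(a, b) on (0.04, 0.63) = 0.63
T & (~Q | ~U) = min(a, b) on (0.83, 0.63) = 0.63
~((Q & U) & (T & Q)) & (T & (~Q | ~U)) = min(a, b) on (0.63, 0.63) = 0.63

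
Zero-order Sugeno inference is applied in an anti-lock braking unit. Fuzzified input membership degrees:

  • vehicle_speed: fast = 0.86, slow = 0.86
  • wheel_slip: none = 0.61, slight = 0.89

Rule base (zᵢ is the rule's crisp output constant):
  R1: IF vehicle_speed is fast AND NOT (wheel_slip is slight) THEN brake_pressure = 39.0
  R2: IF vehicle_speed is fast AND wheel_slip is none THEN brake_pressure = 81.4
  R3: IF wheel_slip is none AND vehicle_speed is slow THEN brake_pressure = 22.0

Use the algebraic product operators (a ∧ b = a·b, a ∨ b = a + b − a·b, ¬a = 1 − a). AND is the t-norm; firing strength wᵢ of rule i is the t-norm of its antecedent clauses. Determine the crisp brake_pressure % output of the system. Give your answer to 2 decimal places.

R1 (z=39.0): fast=0.86, ¬slight=1−0.89=0.11; AND[a·b] → w = 0.0946
R2 (z=81.4): fast=0.86, none=0.61; AND[a·b] → w = 0.5246
R3 (z=22.0): none=0.61, slow=0.86; AND[a·b] → w = 0.5246
Weighted average = (0.0946·39.0 + 0.5246·81.4 + 0.5246·22.0) / (0.0946 + 0.5246 + 0.5246)
  = 57.9330 / 1.1438 = 50.65

50.65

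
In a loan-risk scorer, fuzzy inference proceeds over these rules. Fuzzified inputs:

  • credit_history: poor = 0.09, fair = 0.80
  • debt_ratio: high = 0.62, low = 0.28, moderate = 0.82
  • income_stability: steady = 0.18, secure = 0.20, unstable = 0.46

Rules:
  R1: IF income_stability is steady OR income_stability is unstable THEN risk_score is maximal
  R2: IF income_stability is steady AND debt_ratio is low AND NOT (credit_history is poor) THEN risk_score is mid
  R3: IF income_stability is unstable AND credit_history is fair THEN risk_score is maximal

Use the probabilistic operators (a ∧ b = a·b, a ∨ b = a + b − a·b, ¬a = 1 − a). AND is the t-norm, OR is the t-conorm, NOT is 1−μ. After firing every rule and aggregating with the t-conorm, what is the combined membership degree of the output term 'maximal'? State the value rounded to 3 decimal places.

R1: steady=0.18, unstable=0.46; OR[a + b − a·b] → w = 0.5572
R2: steady=0.18, low=0.28, ¬poor=1−0.09=0.91; AND[a·b] → w = 0.0459
R3: unstable=0.46, fair=0.80; AND[a·b] → w = 0.3680
Rules with consequent 'maximal': {R1, R3} → strengths 0.5572, 0.3680
Aggregate via t-conorm [a + b − a·b]: 0.7202

0.720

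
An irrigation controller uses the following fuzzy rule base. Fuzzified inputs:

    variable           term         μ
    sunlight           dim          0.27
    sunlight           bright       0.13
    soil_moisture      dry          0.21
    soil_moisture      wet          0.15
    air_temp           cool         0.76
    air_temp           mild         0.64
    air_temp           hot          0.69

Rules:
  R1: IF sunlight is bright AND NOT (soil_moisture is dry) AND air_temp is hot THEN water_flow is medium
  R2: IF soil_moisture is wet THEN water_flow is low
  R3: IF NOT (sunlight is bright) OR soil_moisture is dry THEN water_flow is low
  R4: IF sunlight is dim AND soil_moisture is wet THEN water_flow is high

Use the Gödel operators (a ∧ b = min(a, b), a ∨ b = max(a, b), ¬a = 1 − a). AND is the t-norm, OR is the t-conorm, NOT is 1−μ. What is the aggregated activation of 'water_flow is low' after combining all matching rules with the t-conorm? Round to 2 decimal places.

R1: bright=0.13, ¬dry=1−0.21=0.79, hot=0.69; AND[min(a, b)] → w = 0.13
R2: wet=0.15 → w = 0.15
R3: ¬bright=1−0.13=0.87, dry=0.21; OR[max(a, b)] → w = 0.87
R4: dim=0.27, wet=0.15; AND[min(a, b)] → w = 0.15
Rules with consequent 'low': {R2, R3} → strengths 0.15, 0.87
Aggregate via t-conorm [max(a, b)]: 0.87

0.87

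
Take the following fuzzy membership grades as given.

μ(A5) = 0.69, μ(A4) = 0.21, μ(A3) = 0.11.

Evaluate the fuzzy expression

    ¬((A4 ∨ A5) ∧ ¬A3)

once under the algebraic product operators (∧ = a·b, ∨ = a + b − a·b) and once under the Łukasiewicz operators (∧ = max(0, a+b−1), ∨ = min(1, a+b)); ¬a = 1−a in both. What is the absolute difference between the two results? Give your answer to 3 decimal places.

0.118

Under algebraic product:
  A4 ∨ A5 = a + b − a·b on (0.2100, 0.6900) = 0.7551
  ¬A3 = 1 − 0.1100 = 0.8900
  (A4 ∨ A5) ∧ ¬A3 = a·b on (0.7551, 0.8900) = 0.6720
  ¬((A4 ∨ A5) ∧ ¬A3) = 1 − 0.6720 = 0.3280
  → value = 0.3280
Under Łukasiewicz:
  A4 ∨ A5 = min(1, a+b) on (0.21, 0.69) = 0.90
  ¬A3 = 1 − 0.11 = 0.89
  (A4 ∨ A5) ∧ ¬A3 = max(0, a+b−1) on (0.90, 0.89) = 0.79
  ¬((A4 ∨ A5) ∧ ¬A3) = 1 − 0.79 = 0.21
  → value = 0.2100
|0.3280 − 0.2100| = 0.118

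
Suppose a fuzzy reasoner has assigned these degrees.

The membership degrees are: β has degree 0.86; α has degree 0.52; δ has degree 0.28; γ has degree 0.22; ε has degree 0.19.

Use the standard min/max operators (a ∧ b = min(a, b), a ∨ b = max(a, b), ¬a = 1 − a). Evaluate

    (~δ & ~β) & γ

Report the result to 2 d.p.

0.14

~δ = 1 − 0.28 = 0.72
~β = 1 − 0.86 = 0.14
~δ & ~β = min(a, b) on (0.72, 0.14) = 0.14
(~δ & ~β) & γ = min(a, b) on (0.14, 0.22) = 0.14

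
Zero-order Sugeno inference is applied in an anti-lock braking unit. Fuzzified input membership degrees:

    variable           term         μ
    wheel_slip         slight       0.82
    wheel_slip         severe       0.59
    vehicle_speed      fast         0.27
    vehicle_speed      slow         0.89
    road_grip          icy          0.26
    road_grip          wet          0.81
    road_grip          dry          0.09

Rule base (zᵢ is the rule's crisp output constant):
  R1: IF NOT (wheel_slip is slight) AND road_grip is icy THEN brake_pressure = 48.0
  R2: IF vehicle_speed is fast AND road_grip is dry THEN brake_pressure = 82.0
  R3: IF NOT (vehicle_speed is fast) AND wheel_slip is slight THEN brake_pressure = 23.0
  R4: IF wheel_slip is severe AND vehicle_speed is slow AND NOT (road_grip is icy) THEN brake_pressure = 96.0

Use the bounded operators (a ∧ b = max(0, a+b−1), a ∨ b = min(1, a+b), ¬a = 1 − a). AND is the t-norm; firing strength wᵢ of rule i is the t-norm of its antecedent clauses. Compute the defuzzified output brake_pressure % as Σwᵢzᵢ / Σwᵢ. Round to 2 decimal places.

R1 (z=48.0): ¬slight=1−0.82=0.18, icy=0.26; AND[max(0, a+b−1)] → w = 0.00
R2 (z=82.0): fast=0.27, dry=0.09; AND[max(0, a+b−1)] → w = 0.00
R3 (z=23.0): ¬fast=1−0.27=0.73, slight=0.82; AND[max(0, a+b−1)] → w = 0.55
R4 (z=96.0): severe=0.59, slow=0.89, ¬icy=1−0.26=0.74; AND[max(0, a+b−1)] → w = 0.22
Weighted average = (0.00·48.0 + 0.00·82.0 + 0.55·23.0 + 0.22·96.0) / (0.00 + 0.00 + 0.55 + 0.22)
  = 33.7700 / 0.7700 = 43.86

43.86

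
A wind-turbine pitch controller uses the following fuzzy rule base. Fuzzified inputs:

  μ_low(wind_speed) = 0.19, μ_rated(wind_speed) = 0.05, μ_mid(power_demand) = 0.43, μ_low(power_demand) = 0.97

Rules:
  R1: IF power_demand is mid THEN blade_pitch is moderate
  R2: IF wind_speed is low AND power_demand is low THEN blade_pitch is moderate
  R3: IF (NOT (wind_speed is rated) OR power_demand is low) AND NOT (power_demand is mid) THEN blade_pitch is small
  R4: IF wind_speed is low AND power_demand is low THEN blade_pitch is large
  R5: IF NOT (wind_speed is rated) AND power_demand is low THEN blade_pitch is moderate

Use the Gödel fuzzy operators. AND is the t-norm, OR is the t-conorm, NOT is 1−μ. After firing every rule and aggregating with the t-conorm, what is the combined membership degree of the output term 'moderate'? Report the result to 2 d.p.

R1: mid=0.43 → w = 0.43
R2: low=0.19, low=0.97; AND[min(a, b)] → w = 0.19
R3: (¬rated=1−0.05=0.95 OR low=0.97) = 0.97; AND[min(a, b)] with ¬mid=1−0.43=0.57 → w = 0.57
R4: low=0.19, low=0.97; AND[min(a, b)] → w = 0.19
R5: ¬rated=1−0.05=0.95, low=0.97; AND[min(a, b)] → w = 0.95
Rules with consequent 'moderate': {R1, R2, R5} → strengths 0.43, 0.19, 0.95
Aggregate via t-conorm [max(a, b)]: 0.95

0.95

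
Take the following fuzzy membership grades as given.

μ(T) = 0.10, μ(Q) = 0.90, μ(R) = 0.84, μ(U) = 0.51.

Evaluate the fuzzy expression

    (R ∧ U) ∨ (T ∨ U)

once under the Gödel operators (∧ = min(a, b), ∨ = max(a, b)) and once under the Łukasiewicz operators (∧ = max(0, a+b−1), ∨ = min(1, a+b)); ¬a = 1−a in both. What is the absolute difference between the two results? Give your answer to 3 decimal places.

0.450

Under Gödel:
  R ∧ U = min(a, b) on (0.84, 0.51) = 0.51
  T ∨ U = max(a, b) on (0.10, 0.51) = 0.51
  (R ∧ U) ∨ (T ∨ U) = max(a, b) on (0.51, 0.51) = 0.51
  → value = 0.5100
Under Łukasiewicz:
  R ∧ U = max(0, a+b−1) on (0.84, 0.51) = 0.35
  T ∨ U = min(1, a+b) on (0.10, 0.51) = 0.61
  (R ∧ U) ∨ (T ∨ U) = min(1, a+b) on (0.35, 0.61) = 0.96
  → value = 0.9600
|0.5100 − 0.9600| = 0.450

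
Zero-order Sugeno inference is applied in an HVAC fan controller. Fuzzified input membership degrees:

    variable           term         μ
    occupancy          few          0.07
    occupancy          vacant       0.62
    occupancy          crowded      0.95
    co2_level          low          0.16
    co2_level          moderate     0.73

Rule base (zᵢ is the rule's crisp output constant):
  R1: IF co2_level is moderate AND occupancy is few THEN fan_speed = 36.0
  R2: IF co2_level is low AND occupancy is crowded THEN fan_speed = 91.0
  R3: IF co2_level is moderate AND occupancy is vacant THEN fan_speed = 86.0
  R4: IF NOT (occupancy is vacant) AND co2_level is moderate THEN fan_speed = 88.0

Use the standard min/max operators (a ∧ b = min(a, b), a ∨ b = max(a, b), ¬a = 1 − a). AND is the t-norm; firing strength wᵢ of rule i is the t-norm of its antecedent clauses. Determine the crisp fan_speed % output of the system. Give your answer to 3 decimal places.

84.423

R1 (z=36.0): moderate=0.73, few=0.07; AND[min(a, b)] → w = 0.07
R2 (z=91.0): low=0.16, crowded=0.95; AND[min(a, b)] → w = 0.16
R3 (z=86.0): moderate=0.73, vacant=0.62; AND[min(a, b)] → w = 0.62
R4 (z=88.0): ¬vacant=1−0.62=0.38, moderate=0.73; AND[min(a, b)] → w = 0.38
Weighted average = (0.07·36.0 + 0.16·91.0 + 0.62·86.0 + 0.38·88.0) / (0.07 + 0.16 + 0.62 + 0.38)
  = 103.8400 / 1.2300 = 84.423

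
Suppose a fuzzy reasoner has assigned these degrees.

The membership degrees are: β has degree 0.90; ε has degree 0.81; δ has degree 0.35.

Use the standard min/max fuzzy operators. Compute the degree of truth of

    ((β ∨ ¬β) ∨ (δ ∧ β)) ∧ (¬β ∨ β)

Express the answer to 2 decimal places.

¬β = 1 − 0.90 = 0.10
β ∨ ¬β = max(a, b) on (0.90, 0.10) = 0.90
δ ∧ β = min(a, b) on (0.35, 0.90) = 0.35
(β ∨ ¬β) ∨ (δ ∧ β) = max(a, b) on (0.90, 0.35) = 0.90
¬β = 1 − 0.90 = 0.10
¬β ∨ β = max(a, b) on (0.10, 0.90) = 0.90
((β ∨ ¬β) ∨ (δ ∧ β)) ∧ (¬β ∨ β) = min(a, b) on (0.90, 0.90) = 0.90

0.90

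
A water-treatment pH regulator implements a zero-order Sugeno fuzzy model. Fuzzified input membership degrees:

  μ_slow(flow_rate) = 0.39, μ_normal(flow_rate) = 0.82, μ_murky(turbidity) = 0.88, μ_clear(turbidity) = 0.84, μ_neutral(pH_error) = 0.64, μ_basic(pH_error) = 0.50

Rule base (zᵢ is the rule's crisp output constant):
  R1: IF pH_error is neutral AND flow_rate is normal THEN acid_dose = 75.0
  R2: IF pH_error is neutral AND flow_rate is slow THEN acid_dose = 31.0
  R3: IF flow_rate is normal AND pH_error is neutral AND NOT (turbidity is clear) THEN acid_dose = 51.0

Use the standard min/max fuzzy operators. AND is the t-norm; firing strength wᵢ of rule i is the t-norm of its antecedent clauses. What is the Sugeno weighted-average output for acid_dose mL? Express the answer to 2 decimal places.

57.35

R1 (z=75.0): neutral=0.64, normal=0.82; AND[min(a, b)] → w = 0.64
R2 (z=31.0): neutral=0.64, slow=0.39; AND[min(a, b)] → w = 0.39
R3 (z=51.0): normal=0.82, neutral=0.64, ¬clear=1−0.84=0.16; AND[min(a, b)] → w = 0.16
Weighted average = (0.64·75.0 + 0.39·31.0 + 0.16·51.0) / (0.64 + 0.39 + 0.16)
  = 68.2500 / 1.1900 = 57.35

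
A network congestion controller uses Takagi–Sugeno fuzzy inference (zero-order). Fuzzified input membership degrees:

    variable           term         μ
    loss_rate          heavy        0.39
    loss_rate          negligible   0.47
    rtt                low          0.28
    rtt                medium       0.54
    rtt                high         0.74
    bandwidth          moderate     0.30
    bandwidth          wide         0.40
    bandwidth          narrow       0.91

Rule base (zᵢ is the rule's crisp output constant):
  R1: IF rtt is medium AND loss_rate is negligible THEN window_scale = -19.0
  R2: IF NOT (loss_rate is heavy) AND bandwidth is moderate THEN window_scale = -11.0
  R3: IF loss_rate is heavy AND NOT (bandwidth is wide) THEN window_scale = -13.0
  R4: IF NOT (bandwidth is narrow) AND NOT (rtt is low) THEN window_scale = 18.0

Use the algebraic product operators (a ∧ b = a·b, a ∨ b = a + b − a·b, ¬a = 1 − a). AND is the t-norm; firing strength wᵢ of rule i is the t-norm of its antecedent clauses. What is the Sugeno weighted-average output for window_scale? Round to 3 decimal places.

R1 (z=-19.0): medium=0.54, negligible=0.47; AND[a·b] → w = 0.2538
R2 (z=-11.0): ¬heavy=1−0.39=0.61, moderate=0.30; AND[a·b] → w = 0.1830
R3 (z=-13.0): heavy=0.39, ¬wide=1−0.40=0.60; AND[a·b] → w = 0.2340
R4 (z=18.0): ¬narrow=1−0.91=0.09, ¬low=1−0.28=0.72; AND[a·b] → w = 0.0648
Weighted average = (0.2538·-19.0 + 0.1830·-11.0 + 0.2340·-13.0 + 0.0648·18.0) / (0.2538 + 0.1830 + 0.2340 + 0.0648)
  = -8.7108 / 0.7356 = -11.842

-11.842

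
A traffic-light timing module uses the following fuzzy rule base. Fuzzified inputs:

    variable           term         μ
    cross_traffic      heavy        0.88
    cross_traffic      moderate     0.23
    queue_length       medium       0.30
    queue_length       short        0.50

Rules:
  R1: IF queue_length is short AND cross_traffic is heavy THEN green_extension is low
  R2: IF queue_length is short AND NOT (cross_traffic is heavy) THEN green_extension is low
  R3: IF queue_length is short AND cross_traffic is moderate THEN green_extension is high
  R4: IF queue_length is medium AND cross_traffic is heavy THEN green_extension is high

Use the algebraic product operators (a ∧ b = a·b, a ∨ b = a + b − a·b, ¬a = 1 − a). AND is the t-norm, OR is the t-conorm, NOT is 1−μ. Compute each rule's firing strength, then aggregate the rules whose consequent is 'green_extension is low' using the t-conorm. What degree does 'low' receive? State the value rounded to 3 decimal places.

0.474

R1: short=0.50, heavy=0.88; AND[a·b] → w = 0.4400
R2: short=0.50, ¬heavy=1−0.88=0.12; AND[a·b] → w = 0.0600
R3: short=0.50, moderate=0.23; AND[a·b] → w = 0.1150
R4: medium=0.30, heavy=0.88; AND[a·b] → w = 0.2640
Rules with consequent 'low': {R1, R2} → strengths 0.4400, 0.0600
Aggregate via t-conorm [a + b − a·b]: 0.4736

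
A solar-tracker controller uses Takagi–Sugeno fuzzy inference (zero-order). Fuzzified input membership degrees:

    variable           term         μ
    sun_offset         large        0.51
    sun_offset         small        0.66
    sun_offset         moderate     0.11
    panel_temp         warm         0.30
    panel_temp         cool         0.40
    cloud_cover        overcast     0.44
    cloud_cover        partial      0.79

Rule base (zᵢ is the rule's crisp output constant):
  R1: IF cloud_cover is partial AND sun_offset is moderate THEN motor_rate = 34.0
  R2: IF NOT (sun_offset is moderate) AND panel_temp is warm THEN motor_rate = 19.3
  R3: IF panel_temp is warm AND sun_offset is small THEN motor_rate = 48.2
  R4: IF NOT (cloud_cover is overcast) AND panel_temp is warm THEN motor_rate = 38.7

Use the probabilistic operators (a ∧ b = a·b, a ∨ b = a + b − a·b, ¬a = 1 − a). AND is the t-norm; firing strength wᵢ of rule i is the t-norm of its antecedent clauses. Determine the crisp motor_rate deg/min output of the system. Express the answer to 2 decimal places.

33.55

R1 (z=34.0): partial=0.79, moderate=0.11; AND[a·b] → w = 0.0869
R2 (z=19.3): ¬moderate=1−0.11=0.89, warm=0.30; AND[a·b] → w = 0.2670
R3 (z=48.2): warm=0.30, small=0.66; AND[a·b] → w = 0.1980
R4 (z=38.7): ¬overcast=1−0.44=0.56, warm=0.30; AND[a·b] → w = 0.1680
Weighted average = (0.0869·34.0 + 0.2670·19.3 + 0.1980·48.2 + 0.1680·38.7) / (0.0869 + 0.2670 + 0.1980 + 0.1680)
  = 24.1529 / 0.7199 = 33.55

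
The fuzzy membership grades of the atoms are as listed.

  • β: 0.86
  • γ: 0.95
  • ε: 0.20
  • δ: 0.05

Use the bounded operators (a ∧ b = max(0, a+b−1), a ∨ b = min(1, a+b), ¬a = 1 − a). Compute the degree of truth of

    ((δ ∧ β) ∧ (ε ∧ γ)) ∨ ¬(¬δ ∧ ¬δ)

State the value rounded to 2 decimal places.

δ ∧ β = max(0, a+b−1) on (0.05, 0.86) = 0.00
ε ∧ γ = max(0, a+b−1) on (0.20, 0.95) = 0.15
(δ ∧ β) ∧ (ε ∧ γ) = max(0, a+b−1) on (0.00, 0.15) = 0.00
¬δ = 1 − 0.05 = 0.95
¬δ = 1 − 0.05 = 0.95
¬δ ∧ ¬δ = max(0, a+b−1) on (0.95, 0.95) = 0.90
¬(¬δ ∧ ¬δ) = 1 − 0.90 = 0.10
((δ ∧ β) ∧ (ε ∧ γ)) ∨ ¬(¬δ ∧ ¬δ) = min(1, a+b) on (0.00, 0.10) = 0.10

0.10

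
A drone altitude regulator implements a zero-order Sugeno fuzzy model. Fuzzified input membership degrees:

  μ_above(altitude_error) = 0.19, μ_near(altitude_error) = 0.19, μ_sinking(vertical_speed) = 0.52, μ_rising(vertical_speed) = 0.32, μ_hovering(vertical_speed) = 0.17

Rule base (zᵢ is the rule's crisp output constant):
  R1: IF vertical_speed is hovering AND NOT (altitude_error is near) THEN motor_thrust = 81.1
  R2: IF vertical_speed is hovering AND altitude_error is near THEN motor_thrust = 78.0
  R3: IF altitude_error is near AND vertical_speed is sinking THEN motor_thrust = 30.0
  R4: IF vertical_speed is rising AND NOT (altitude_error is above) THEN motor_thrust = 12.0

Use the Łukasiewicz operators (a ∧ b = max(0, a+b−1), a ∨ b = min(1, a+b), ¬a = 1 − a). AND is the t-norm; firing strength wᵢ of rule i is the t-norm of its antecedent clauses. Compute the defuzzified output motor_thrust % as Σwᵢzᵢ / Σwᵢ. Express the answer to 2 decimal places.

R1 (z=81.1): hovering=0.17, ¬near=1−0.19=0.81; AND[max(0, a+b−1)] → w = 0.00
R2 (z=78.0): hovering=0.17, near=0.19; AND[max(0, a+b−1)] → w = 0.00
R3 (z=30.0): near=0.19, sinking=0.52; AND[max(0, a+b−1)] → w = 0.00
R4 (z=12.0): rising=0.32, ¬above=1−0.19=0.81; AND[max(0, a+b−1)] → w = 0.13
Weighted average = (0.00·81.1 + 0.00·78.0 + 0.00·30.0 + 0.13·12.0) / (0.00 + 0.00 + 0.00 + 0.13)
  = 1.5600 / 0.1300 = 12.00

12.00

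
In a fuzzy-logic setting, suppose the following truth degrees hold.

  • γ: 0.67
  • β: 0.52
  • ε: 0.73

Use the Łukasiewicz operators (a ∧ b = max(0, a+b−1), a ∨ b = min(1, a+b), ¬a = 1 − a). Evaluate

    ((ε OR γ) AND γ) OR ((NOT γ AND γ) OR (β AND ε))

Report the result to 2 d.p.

0.92

ε OR γ = min(1, a+b) on (0.73, 0.67) = 1.00
(ε OR γ) AND γ = max(0, a+b−1) on (1.00, 0.67) = 0.67
NOT γ = 1 − 0.67 = 0.33
NOT γ AND γ = max(0, a+b−1) on (0.33, 0.67) = 0.00
β AND ε = max(0, a+b−1) on (0.52, 0.73) = 0.25
(NOT γ AND γ) OR (β AND ε) = min(1, a+b) on (0.00, 0.25) = 0.25
((ε OR γ) AND γ) OR ((NOT γ AND γ) OR (β AND ε)) = min(1, a+b) on (0.67, 0.25) = 0.92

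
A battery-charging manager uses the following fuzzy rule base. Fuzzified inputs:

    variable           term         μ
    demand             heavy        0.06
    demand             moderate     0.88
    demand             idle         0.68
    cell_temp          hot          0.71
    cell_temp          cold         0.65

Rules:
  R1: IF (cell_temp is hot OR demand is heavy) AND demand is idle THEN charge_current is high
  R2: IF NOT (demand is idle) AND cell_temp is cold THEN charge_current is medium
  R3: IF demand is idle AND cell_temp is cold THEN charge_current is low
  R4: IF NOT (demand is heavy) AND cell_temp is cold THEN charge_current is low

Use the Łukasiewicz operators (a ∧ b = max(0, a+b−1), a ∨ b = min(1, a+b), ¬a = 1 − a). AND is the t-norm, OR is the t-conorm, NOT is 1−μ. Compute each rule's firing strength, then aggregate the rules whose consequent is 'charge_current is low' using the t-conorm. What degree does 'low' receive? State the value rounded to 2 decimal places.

R1: (hot=0.71 OR heavy=0.06) = 0.77; AND[max(0, a+b−1)] with idle=0.68 → w = 0.45
R2: ¬idle=1−0.68=0.32, cold=0.65; AND[max(0, a+b−1)] → w = 0.00
R3: idle=0.68, cold=0.65; AND[max(0, a+b−1)] → w = 0.33
R4: ¬heavy=1−0.06=0.94, cold=0.65; AND[max(0, a+b−1)] → w = 0.59
Rules with consequent 'low': {R3, R4} → strengths 0.33, 0.59
Aggregate via t-conorm [min(1, a+b)]: 0.92

0.92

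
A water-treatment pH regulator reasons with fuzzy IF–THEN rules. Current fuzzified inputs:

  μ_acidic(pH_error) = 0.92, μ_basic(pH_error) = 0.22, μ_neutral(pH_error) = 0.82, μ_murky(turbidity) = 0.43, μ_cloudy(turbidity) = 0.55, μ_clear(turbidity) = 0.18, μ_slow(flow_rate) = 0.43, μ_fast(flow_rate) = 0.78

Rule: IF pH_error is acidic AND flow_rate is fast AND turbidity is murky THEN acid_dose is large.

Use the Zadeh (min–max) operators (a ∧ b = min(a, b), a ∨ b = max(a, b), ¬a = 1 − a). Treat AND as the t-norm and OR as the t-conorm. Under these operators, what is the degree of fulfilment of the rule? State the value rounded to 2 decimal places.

0.43

firing strength: acidic=0.92, fast=0.78, murky=0.43; AND[min(a, b)] → w = 0.43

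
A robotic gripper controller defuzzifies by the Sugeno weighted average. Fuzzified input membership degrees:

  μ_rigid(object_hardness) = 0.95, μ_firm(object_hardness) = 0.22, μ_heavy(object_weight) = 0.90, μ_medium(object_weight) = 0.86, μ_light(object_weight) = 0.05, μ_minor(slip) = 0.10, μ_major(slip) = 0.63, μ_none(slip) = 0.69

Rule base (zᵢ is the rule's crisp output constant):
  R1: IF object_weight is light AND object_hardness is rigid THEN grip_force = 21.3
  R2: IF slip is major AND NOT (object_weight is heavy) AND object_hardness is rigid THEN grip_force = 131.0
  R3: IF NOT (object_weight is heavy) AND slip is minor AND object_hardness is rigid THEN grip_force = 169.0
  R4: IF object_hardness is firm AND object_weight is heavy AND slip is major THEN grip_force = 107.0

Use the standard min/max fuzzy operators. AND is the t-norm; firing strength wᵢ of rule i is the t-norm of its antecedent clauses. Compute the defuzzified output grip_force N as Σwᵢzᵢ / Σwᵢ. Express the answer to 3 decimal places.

R1 (z=21.3): light=0.05, rigid=0.95; AND[min(a, b)] → w = 0.05
R2 (z=131.0): major=0.63, ¬heavy=1−0.90=0.10, rigid=0.95; AND[min(a, b)] → w = 0.10
R3 (z=169.0): ¬heavy=1−0.90=0.10, minor=0.10, rigid=0.95; AND[min(a, b)] → w = 0.10
R4 (z=107.0): firm=0.22, heavy=0.90, major=0.63; AND[min(a, b)] → w = 0.22
Weighted average = (0.05·21.3 + 0.10·131.0 + 0.10·169.0 + 0.22·107.0) / (0.05 + 0.10 + 0.10 + 0.22)
  = 54.6050 / 0.4700 = 116.181

116.181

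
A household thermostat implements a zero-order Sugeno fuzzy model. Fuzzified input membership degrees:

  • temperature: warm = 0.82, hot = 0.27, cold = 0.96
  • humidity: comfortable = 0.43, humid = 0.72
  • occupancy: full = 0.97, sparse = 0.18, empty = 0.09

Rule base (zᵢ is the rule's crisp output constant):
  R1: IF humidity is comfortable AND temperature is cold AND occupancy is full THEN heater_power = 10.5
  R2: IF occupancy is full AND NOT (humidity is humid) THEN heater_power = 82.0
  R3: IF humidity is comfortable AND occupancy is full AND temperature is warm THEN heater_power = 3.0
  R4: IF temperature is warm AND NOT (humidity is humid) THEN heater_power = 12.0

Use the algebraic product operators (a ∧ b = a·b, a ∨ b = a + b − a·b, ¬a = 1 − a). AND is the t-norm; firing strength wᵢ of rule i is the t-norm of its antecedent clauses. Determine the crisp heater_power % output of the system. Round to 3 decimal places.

R1 (z=10.5): comfortable=0.43, cold=0.96, full=0.97; AND[a·b] → w = 0.4004
R2 (z=82.0): full=0.97, ¬humid=1−0.72=0.28; AND[a·b] → w = 0.2716
R3 (z=3.0): comfortable=0.43, full=0.97, warm=0.82; AND[a·b] → w = 0.3420
R4 (z=12.0): warm=0.82, ¬humid=1−0.72=0.28; AND[a·b] → w = 0.2296
Weighted average = (0.4004·10.5 + 0.2716·82.0 + 0.3420·3.0 + 0.2296·12.0) / (0.4004 + 0.2716 + 0.3420 + 0.2296)
  = 30.2568 / 1.2436 = 24.329

24.329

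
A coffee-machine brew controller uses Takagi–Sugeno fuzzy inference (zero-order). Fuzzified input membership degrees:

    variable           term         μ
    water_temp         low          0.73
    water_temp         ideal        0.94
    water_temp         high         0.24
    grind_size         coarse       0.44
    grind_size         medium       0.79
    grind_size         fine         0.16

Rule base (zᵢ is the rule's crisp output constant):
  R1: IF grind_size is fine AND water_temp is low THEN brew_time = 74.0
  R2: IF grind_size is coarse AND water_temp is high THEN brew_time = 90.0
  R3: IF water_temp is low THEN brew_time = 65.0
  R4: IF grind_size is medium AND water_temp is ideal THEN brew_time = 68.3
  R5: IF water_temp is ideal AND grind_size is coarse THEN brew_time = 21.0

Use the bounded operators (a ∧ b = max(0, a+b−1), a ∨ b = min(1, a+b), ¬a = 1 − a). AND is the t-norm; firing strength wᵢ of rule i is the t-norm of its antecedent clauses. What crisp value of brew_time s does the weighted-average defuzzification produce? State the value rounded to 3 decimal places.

57.222

R1 (z=74.0): fine=0.16, low=0.73; AND[max(0, a+b−1)] → w = 0.00
R2 (z=90.0): coarse=0.44, high=0.24; AND[max(0, a+b−1)] → w = 0.00
R3 (z=65.0): low=0.73 → w = 0.73
R4 (z=68.3): medium=0.79, ideal=0.94; AND[max(0, a+b−1)] → w = 0.73
R5 (z=21.0): ideal=0.94, coarse=0.44; AND[max(0, a+b−1)] → w = 0.38
Weighted average = (0.00·74.0 + 0.00·90.0 + 0.73·65.0 + 0.73·68.3 + 0.38·21.0) / (0.00 + 0.00 + 0.73 + 0.73 + 0.38)
  = 105.2890 / 1.8400 = 57.222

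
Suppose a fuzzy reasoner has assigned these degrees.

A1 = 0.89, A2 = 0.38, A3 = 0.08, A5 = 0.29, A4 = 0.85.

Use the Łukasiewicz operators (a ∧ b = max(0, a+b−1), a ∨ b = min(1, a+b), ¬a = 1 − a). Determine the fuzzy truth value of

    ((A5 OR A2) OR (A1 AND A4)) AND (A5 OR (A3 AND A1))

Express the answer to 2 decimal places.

0.29

A5 OR A2 = min(1, a+b) on (0.29, 0.38) = 0.67
A1 AND A4 = max(0, a+b−1) on (0.89, 0.85) = 0.74
(A5 OR A2) OR (A1 AND A4) = min(1, a+b) on (0.67, 0.74) = 1.00
A3 AND A1 = max(0, a+b−1) on (0.08, 0.89) = 0.00
A5 OR (A3 AND A1) = min(1, a+b) on (0.29, 0.00) = 0.29
((A5 OR A2) OR (A1 AND A4)) AND (A5 OR (A3 AND A1)) = max(0, a+b−1) on (1.00, 0.29) = 0.29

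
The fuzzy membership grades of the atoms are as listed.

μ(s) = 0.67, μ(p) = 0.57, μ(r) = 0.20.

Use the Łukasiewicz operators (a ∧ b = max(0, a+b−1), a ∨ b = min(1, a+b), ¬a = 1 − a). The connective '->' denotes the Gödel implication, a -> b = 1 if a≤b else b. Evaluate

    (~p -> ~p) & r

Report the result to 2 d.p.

0.20

~p = 1 − 0.57 = 0.43
~p = 1 − 0.57 = 0.43
~p -> ~p  [Gödel: 1 if a≤b else b] with a=0.43, b=0.43 → 1.00
(~p -> ~p) & r = max(0, a+b−1) on (1.00, 0.20) = 0.20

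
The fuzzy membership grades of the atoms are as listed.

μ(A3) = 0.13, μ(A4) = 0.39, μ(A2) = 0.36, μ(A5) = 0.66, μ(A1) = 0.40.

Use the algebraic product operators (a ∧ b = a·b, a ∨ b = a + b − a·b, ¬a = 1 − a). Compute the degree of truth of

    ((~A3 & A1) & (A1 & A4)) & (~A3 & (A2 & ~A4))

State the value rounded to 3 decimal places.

0.010

~A3 = 1 − 0.1300 = 0.8700
~A3 & A1 = a·b on (0.8700, 0.4000) = 0.3480
A1 & A4 = a·b on (0.4000, 0.3900) = 0.1560
(~A3 & A1) & (A1 & A4) = a·b on (0.3480, 0.1560) = 0.0543
~A3 = 1 − 0.1300 = 0.8700
~A4 = 1 − 0.3900 = 0.6100
A2 & ~A4 = a·b on (0.3600, 0.6100) = 0.2196
~A3 & (A2 & ~A4) = a·b on (0.8700, 0.2196) = 0.1911
((~A3 & A1) & (A1 & A4)) & (~A3 & (A2 & ~A4)) = a·b on (0.0543, 0.1911) = 0.0104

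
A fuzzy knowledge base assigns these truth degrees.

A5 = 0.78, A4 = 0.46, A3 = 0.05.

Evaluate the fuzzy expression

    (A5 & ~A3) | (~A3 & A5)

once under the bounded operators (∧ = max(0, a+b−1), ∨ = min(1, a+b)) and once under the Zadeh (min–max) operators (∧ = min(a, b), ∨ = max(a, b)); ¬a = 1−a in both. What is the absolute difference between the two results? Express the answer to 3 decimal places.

0.220

Under bounded:
  ~A3 = 1 − 0.05 = 0.95
  A5 & ~A3 = max(0, a+b−1) on (0.78, 0.95) = 0.73
  ~A3 = 1 − 0.05 = 0.95
  ~A3 & A5 = max(0, a+b−1) on (0.95, 0.78) = 0.73
  (A5 & ~A3) | (~A3 & A5) = min(1, a+b) on (0.73, 0.73) = 1.00
  → value = 1.0000
Under Zadeh (min–max):
  ~A3 = 1 − 0.05 = 0.95
  A5 & ~A3 = min(a, b) on (0.78, 0.95) = 0.78
  ~A3 = 1 − 0.05 = 0.95
  ~A3 & A5 = min(a, b) on (0.95, 0.78) = 0.78
  (A5 & ~A3) | (~A3 & A5) = max(a, b) on (0.78, 0.78) = 0.78
  → value = 0.7800
|1.0000 − 0.7800| = 0.220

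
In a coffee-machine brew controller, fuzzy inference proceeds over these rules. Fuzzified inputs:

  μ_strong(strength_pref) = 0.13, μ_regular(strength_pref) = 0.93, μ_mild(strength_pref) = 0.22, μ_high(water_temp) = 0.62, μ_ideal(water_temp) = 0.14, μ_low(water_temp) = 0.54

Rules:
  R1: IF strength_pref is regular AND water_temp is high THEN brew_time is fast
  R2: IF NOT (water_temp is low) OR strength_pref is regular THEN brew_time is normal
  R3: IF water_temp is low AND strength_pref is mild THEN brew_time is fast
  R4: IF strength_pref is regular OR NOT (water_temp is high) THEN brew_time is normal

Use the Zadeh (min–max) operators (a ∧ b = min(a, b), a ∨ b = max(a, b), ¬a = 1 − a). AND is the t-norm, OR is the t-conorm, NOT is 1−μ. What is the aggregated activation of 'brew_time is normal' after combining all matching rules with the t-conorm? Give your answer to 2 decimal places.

0.93

R1: regular=0.93, high=0.62; AND[min(a, b)] → w = 0.62
R2: ¬low=1−0.54=0.46, regular=0.93; OR[max(a, b)] → w = 0.93
R3: low=0.54, mild=0.22; AND[min(a, b)] → w = 0.22
R4: regular=0.93, ¬high=1−0.62=0.38; OR[max(a, b)] → w = 0.93
Rules with consequent 'normal': {R2, R4} → strengths 0.93, 0.93
Aggregate via t-conorm [max(a, b)]: 0.93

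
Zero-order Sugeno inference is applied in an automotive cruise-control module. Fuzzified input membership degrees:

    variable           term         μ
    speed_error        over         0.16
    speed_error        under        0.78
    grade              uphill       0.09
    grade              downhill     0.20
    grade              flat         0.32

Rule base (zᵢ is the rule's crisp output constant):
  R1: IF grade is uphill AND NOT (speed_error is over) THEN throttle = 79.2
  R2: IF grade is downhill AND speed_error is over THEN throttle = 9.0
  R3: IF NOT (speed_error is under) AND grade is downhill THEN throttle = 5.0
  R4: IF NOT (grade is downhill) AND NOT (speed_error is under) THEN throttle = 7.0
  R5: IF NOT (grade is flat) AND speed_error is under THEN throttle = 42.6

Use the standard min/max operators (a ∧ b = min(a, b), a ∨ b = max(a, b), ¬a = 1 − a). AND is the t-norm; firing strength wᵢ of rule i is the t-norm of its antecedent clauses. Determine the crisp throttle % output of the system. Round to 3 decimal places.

R1 (z=79.2): uphill=0.09, ¬over=1−0.16=0.84; AND[min(a, b)] → w = 0.09
R2 (z=9.0): downhill=0.20, over=0.16; AND[min(a, b)] → w = 0.16
R3 (z=5.0): ¬under=1−0.78=0.22, downhill=0.20; AND[min(a, b)] → w = 0.20
R4 (z=7.0): ¬downhill=1−0.20=0.80, ¬under=1−0.78=0.22; AND[min(a, b)] → w = 0.22
R5 (z=42.6): ¬flat=1−0.32=0.68, under=0.78; AND[min(a, b)] → w = 0.68
Weighted average = (0.09·79.2 + 0.16·9.0 + 0.20·5.0 + 0.22·7.0 + 0.68·42.6) / (0.09 + 0.16 + 0.20 + 0.22 + 0.68)
  = 40.0760 / 1.3500 = 29.686

29.686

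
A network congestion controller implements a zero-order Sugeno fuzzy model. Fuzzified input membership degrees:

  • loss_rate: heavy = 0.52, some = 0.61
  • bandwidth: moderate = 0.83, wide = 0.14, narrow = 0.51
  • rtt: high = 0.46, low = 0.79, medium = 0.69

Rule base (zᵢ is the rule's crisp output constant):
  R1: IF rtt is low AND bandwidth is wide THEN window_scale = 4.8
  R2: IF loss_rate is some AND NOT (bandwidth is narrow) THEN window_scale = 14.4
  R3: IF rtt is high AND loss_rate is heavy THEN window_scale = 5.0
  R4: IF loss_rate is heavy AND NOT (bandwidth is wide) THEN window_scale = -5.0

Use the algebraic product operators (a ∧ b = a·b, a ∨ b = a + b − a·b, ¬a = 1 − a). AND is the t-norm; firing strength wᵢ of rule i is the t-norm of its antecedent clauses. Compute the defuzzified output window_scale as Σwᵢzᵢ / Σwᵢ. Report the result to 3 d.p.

3.463

R1 (z=4.8): low=0.79, wide=0.14; AND[a·b] → w = 0.1106
R2 (z=14.4): some=0.61, ¬narrow=1−0.51=0.49; AND[a·b] → w = 0.2989
R3 (z=5.0): high=0.46, heavy=0.52; AND[a·b] → w = 0.2392
R4 (z=-5.0): heavy=0.52, ¬wide=1−0.14=0.86; AND[a·b] → w = 0.4472
Weighted average = (0.1106·4.8 + 0.2989·14.4 + 0.2392·5.0 + 0.4472·-5.0) / (0.1106 + 0.2989 + 0.2392 + 0.4472)
  = 3.7950 / 1.0959 = 3.463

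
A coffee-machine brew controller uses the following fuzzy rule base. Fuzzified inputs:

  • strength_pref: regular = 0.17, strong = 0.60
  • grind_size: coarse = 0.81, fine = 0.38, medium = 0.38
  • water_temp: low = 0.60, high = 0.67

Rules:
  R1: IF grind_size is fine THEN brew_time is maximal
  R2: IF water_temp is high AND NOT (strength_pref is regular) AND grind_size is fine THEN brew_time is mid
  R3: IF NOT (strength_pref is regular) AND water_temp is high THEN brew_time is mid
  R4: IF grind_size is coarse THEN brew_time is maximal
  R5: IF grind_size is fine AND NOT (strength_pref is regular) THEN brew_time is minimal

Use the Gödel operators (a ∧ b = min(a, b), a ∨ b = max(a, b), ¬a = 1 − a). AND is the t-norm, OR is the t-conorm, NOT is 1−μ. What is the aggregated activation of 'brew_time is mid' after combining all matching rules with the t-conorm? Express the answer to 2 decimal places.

0.67

R1: fine=0.38 → w = 0.38
R2: high=0.67, ¬regular=1−0.17=0.83, fine=0.38; AND[min(a, b)] → w = 0.38
R3: ¬regular=1−0.17=0.83, high=0.67; AND[min(a, b)] → w = 0.67
R4: coarse=0.81 → w = 0.81
R5: fine=0.38, ¬regular=1−0.17=0.83; AND[min(a, b)] → w = 0.38
Rules with consequent 'mid': {R2, R3} → strengths 0.38, 0.67
Aggregate via t-conorm [max(a, b)]: 0.67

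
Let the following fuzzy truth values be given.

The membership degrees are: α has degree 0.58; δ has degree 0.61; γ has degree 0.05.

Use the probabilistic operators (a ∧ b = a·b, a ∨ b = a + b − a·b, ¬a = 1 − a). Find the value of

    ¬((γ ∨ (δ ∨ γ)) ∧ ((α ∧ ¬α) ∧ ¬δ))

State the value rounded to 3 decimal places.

δ ∨ γ = a + b − a·b on (0.6100, 0.0500) = 0.6295
γ ∨ (δ ∨ γ) = a + b − a·b on (0.0500, 0.6295) = 0.6480
¬α = 1 − 0.5800 = 0.4200
α ∧ ¬α = a·b on (0.5800, 0.4200) = 0.2436
¬δ = 1 − 0.6100 = 0.3900
(α ∧ ¬α) ∧ ¬δ = a·b on (0.2436, 0.3900) = 0.0950
(γ ∨ (δ ∨ γ)) ∧ ((α ∧ ¬α) ∧ ¬δ) = a·b on (0.6480, 0.0950) = 0.0616
¬((γ ∨ (δ ∨ γ)) ∧ ((α ∧ ¬α) ∧ ¬δ)) = 1 − 0.0616 = 0.9384

0.938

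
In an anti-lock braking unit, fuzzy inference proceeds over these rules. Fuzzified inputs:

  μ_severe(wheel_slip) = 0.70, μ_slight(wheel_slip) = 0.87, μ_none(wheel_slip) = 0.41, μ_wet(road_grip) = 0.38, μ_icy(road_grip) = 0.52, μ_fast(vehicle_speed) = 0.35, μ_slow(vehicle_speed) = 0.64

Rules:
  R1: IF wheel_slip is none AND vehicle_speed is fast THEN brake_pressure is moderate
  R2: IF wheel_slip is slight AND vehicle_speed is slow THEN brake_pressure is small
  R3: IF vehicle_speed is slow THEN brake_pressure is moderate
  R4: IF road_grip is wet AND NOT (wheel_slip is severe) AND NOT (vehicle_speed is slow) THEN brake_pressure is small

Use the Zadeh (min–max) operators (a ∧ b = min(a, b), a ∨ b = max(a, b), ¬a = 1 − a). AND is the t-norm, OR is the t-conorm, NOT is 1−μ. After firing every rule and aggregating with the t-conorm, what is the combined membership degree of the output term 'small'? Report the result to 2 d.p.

R1: none=0.41, fast=0.35; AND[min(a, b)] → w = 0.35
R2: slight=0.87, slow=0.64; AND[min(a, b)] → w = 0.64
R3: slow=0.64 → w = 0.64
R4: wet=0.38, ¬severe=1−0.70=0.30, ¬slow=1−0.64=0.36; AND[min(a, b)] → w = 0.30
Rules with consequent 'small': {R2, R4} → strengths 0.64, 0.30
Aggregate via t-conorm [max(a, b)]: 0.64

0.64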